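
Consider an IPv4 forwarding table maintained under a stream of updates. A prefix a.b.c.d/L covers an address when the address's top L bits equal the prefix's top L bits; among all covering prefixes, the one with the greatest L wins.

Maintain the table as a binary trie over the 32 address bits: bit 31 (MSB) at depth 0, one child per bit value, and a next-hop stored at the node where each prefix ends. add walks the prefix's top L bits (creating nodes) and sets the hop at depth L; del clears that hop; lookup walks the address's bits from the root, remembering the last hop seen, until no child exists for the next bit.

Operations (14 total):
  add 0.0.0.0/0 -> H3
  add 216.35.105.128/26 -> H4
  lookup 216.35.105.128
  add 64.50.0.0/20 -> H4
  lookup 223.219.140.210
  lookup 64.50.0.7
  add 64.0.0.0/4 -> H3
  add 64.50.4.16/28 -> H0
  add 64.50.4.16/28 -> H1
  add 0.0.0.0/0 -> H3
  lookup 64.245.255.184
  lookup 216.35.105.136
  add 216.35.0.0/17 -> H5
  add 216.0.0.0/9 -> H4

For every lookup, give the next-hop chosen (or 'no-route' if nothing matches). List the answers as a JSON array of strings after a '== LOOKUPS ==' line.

Apply in order:
  + 0.0.0.0/0 (H3) depth=0
  + 216.35.105.128/26 (H4) depth=26
  Q 216.35.105.128: descend 11011000001000110110100110 ; hops seen [H3,H4] ; pick H4
  + 64.50.0.0/20 (H4) depth=20
  Q 223.219.140.210: descend 11011 ; hops seen [H3] ; pick H3
  Q 64.50.0.7: descend 01000000001100100000 ; hops seen [H3,H4] ; pick H4
  + 64.0.0.0/4 (H3) depth=4
  + 64.50.4.16/28 (H0) depth=28
  + 64.50.4.16/28 (H1) depth=28
  + 0.0.0.0/0 (H3) depth=0
  Q 64.245.255.184: descend 01000000 ; hops seen [H3,H3] ; pick H3
  Q 216.35.105.136: descend 11011000001000110110100110 ; hops seen [H3,H4] ; pick H4
  + 216.35.0.0/17 (H5) depth=17
  + 216.0.0.0/9 (H4) depth=9

== LOOKUPS ==
["H4","H3","H4","H3","H4"]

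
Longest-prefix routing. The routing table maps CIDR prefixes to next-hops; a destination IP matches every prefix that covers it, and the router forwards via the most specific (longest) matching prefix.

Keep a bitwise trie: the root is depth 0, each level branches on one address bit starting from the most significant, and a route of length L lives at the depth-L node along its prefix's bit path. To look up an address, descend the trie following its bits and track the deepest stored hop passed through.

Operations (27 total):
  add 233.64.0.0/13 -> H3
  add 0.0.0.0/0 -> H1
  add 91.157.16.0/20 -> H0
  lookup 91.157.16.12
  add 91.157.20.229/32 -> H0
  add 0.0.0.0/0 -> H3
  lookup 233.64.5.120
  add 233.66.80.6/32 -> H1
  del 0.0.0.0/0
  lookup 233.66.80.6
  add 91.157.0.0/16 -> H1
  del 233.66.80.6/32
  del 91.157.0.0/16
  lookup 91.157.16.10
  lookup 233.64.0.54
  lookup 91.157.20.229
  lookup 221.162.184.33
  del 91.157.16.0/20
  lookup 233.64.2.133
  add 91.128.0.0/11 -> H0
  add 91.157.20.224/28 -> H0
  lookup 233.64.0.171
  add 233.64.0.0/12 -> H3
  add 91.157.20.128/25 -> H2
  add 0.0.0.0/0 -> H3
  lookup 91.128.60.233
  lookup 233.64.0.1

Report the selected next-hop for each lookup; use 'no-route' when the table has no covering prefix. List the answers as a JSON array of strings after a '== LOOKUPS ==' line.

Apply in order:
  add 233.64.0.0/13 -> H3 at depth 13
  add 0.0.0.0/0 -> H1 at depth 0
  add 91.157.16.0/20 -> H0 at depth 20
  ? 91.157.16.12  path d0:H1→d1:-→d2:-→d3:-→d4:-→d5:-→d6:-→d7:-→d8:-→d9:-→d10:-→d11:-→d12:-→d13:-→d14:-→d15:-→d16:-→d17:-→d18:-→d19:-→d20:H0  best=H0
  add 91.157.20.229/32 -> H0 at depth 32
  add 0.0.0.0/0 -> H3 at depth 0
  ? 233.64.5.120  path d0:H3→d1:-→d2:-→d3:-→d4:-→d5:-→d6:-→d7:-→d8:-→d9:-→d10:-→d11:-→d12:-→d13:H3  best=H3
  add 233.66.80.6/32 -> H1 at depth 32
  - 0.0.0.0/0 clear@0
  ? 233.66.80.6  path d0:-→d1:-→d2:-→d3:-→d4:-→d5:-→d6:-→d7:-→d8:-→d9:-→d10:-→d11:-→d12:-→d13:H3→d14:-→d15:-→d16:-→d17:-→d18:-→d19:-→d20:-→d21:-→d22:-→d23:-→d24:-→d25:-→d26:-→d27:-→d28:-→d29:-→d30:-→d31:-→d32:H1  best=H1
  add 91.157.0.0/16 -> H1 at depth 16
  - 233.66.80.6/32 clear@32
  - 91.157.0.0/16 clear@16
  ? 91.157.16.10  path d0:-→d1:-→d2:-→d3:-→d4:-→d5:-→d6:-→d7:-→d8:-→d9:-→d10:-→d11:-→d12:-→d13:-→d14:-→d15:-→d16:-→d17:-→d18:-→d19:-→d20:H0→d21:-  best=H0
  ? 233.64.0.54  path d0:-→d1:-→d2:-→d3:-→d4:-→d5:-→d6:-→d7:-→d8:-→d9:-→d10:-→d11:-→d12:-→d13:H3→d14:-  best=H3
  ? 91.157.20.229  path d0:-→d1:-→d2:-→d3:-→d4:-→d5:-→d6:-→d7:-→d8:-→d9:-→d10:-→d11:-→d12:-→d13:-→d14:-→d15:-→d16:-→d17:-→d18:-→d19:-→d20:H0→d21:-→d22:-→d23:-→d24:-→d25:-→d26:-→d27:-→d28:-→d29:-→d30:-→d31:-→d32:H0  best=H0
  ? 221.162.184.33  path d0:-→d1:-→d2:-  best=no-route
  - 91.157.16.0/20 clear@20
  ? 233.64.2.133  path d0:-→d1:-→d2:-→d3:-→d4:-→d5:-→d6:-→d7:-→d8:-→d9:-→d10:-→d11:-→d12:-→d13:H3→d14:-  best=H3
  add 91.128.0.0/11 -> H0 at depth 11
  add 91.157.20.224/28 -> H0 at depth 28
  ? 233.64.0.171  path d0:-→d1:-→d2:-→d3:-→d4:-→d5:-→d6:-→d7:-→d8:-→d9:-→d10:-→d11:-→d12:-→d13:H3→d14:-  best=H3
  add 233.64.0.0/12 -> H3 at depth 12
  add 91.157.20.128/25 -> H2 at depth 25
  add 0.0.0.0/0 -> H3 at depth 0
  ? 91.128.60.233  path d0:H3→d1:-→d2:-→d3:-→d4:-→d5:-→d6:-→d7:-→d8:-→d9:-→d10:-→d11:H0  best=H0
  ? 233.64.0.1  path d0:H3→d1:-→d2:-→d3:-→d4:-→d5:-→d6:-→d7:-→d8:-→d9:-→d10:-→d11:-→d12:H3→d13:H3→d14:-  best=H3

== LOOKUPS ==
["H0","H3","H1","H0","H3","H0","no-route","H3","H3","H0","H3"]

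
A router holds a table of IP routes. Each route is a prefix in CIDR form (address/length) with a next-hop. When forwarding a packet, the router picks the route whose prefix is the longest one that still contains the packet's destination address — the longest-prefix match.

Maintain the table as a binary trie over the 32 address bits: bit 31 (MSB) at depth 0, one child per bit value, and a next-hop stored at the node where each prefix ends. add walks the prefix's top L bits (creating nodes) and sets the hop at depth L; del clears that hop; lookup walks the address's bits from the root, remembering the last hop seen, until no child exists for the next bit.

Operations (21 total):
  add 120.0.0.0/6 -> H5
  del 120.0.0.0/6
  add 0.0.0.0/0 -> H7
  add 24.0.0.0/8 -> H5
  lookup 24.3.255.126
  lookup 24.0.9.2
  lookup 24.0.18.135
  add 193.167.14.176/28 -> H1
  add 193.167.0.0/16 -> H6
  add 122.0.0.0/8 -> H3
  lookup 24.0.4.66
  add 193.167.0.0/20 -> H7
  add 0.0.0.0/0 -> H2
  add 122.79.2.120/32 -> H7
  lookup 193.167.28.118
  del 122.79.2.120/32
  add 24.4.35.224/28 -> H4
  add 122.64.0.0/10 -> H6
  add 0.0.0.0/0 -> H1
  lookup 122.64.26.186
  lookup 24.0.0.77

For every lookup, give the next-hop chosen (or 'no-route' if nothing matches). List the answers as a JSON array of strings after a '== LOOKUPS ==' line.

Process each operation:
  add 120.0.0.0/6 -> H5 at depth 6
  del 120.0.0.0/6 (clear depth 6)
  add 0.0.0.0/0 -> H7 at depth 0
  add 24.0.0.0/8 -> H5 at depth 8
  lookup 24.3.255.126: bits 00011000 walk d0:H7→d1:-→d2:-→d3:-→d4:-→d5:-→d6:-→d7:-→d8:H5 -> H5
  lookup 24.0.9.2: bits 00011000 walk d0:H7→d1:-→d2:-→d3:-→d4:-→d5:-→d6:-→d7:-→d8:H5 -> H5
  lookup 24.0.18.135: bits 00011000 walk d0:H7→d1:-→d2:-→d3:-→d4:-→d5:-→d6:-→d7:-→d8:H5 -> H5
  add 193.167.14.176/28 -> H1 at depth 28
  add 193.167.0.0/16 -> H6 at depth 16
  add 122.0.0.0/8 -> H3 at depth 8
  lookup 24.0.4.66: bits 00011000 walk d0:H7→d1:-→d2:-→d3:-→d4:-→d5:-→d6:-→d7:-→d8:H5 -> H5
  add 193.167.0.0/20 -> H7 at depth 20
  add 0.0.0.0/0 -> H2 at depth 0
  add 122.79.2.120/32 -> H7 at depth 32
  lookup 193.167.28.118: bits 1100000110100111000 walk d0:H2→d1:-→d2:-→d3:-→d4:-→d5:-→d6:-→d7:-→d8:-→d9:-→d10:-→d11:-→d12:-→d13:-→d14:-→d15:-→d16:H6→d17:-→d18:-→d19:- -> H6
  del 122.79.2.120/32 (clear depth 32)
  add 24.4.35.224/28 -> H4 at depth 28
  add 122.64.0.0/10 -> H6 at depth 10
  add 0.0.0.0/0 -> H1 at depth 0
  lookup 122.64.26.186: bits 011110100100 walk d0:H1→d1:-→d2:-→d3:-→d4:-→d5:-→d6:-→d7:-→d8:H3→d9:-→d10:H6→d11:-→d12:- -> H6
  lookup 24.0.0.77: bits 0001100000000 walk d0:H1→d1:-→d2:-→d3:-→d4:-→d5:-→d6:-→d7:-→d8:H5→d9:-→d10:-→d11:-→d12:-→d13:- -> H5

== LOOKUPS ==
["H5","H5","H5","H5","H6","H6","H5"]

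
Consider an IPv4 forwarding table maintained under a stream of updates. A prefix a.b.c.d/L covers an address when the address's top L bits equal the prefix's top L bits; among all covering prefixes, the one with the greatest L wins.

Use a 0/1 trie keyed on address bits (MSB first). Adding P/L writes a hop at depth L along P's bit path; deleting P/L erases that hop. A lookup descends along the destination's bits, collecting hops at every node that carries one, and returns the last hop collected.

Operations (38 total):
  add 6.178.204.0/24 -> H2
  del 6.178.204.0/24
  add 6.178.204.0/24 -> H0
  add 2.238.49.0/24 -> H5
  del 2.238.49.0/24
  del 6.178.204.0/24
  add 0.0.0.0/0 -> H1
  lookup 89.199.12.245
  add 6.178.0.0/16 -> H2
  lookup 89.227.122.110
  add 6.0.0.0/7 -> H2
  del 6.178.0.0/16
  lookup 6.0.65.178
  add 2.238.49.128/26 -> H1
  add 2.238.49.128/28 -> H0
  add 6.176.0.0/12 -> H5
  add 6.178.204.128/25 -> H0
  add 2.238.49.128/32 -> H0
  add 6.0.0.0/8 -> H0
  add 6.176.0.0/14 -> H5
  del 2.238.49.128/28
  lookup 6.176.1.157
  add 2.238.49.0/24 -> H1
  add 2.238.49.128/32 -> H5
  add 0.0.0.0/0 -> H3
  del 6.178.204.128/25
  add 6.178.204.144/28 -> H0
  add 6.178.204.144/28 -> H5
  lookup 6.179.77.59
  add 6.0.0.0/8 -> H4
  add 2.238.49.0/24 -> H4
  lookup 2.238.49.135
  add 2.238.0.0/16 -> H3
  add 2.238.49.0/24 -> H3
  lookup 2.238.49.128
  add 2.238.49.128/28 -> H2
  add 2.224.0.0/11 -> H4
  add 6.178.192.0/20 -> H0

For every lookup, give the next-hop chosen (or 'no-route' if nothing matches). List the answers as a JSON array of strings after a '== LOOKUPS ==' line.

Apply in order:
  add 6.178.204.0/24 -> H2 at depth 24
  - 6.178.204.0/24 clear@24
  add 6.178.204.0/24 -> H0 at depth 24
  add 2.238.49.0/24 -> H5 at depth 24
  - 2.238.49.0/24 clear@24
  - 6.178.204.0/24 clear@24
  add 0.0.0.0/0 -> H1 at depth 0
  ? 89.199.12.245  path d0:H1→d1:-  best=H1
  add 6.178.0.0/16 -> H2 at depth 16
  ? 89.227.122.110  path d0:H1→d1:-  best=H1
  add 6.0.0.0/7 -> H2 at depth 7
  - 6.178.0.0/16 clear@16
  ? 6.0.65.178  path d0:H1→d1:-→d2:-→d3:-→d4:-→d5:-→d6:-→d7:H2→d8:-  best=H2
  add 2.238.49.128/26 -> H1 at depth 26
  add 2.238.49.128/28 -> H0 at depth 28
  add 6.176.0.0/12 -> H5 at depth 12
  add 6.178.204.128/25 -> H0 at depth 25
  add 2.238.49.128/32 -> H0 at depth 32
  add 6.0.0.0/8 -> H0 at depth 8
  add 6.176.0.0/14 -> H5 at depth 14
  - 2.238.49.128/28 clear@28
  ? 6.176.1.157  path d0:H1→d1:-→d2:-→d3:-→d4:-→d5:-→d6:-→d7:H2→d8:H0→d9:-→d10:-→d11:-→d12:H5→d13:-→d14:H5  best=H5
  add 2.238.49.0/24 -> H1 at depth 24
  add 2.238.49.128/32 -> H5 at depth 32
  add 0.0.0.0/0 -> H3 at depth 0
  - 6.178.204.128/25 clear@25
  add 6.178.204.144/28 -> H0 at depth 28
  add 6.178.204.144/28 -> H5 at depth 28
  ? 6.179.77.59  path d0:H3→d1:-→d2:-→d3:-→d4:-→d5:-→d6:-→d7:H2→d8:H0→d9:-→d10:-→d11:-→d12:H5→d13:-→d14:H5→d15:-  best=H5
  add 6.0.0.0/8 -> H4 at depth 8
  add 2.238.49.0/24 -> H4 at depth 24
  ? 2.238.49.135  path d0:H3→d1:-→d2:-→d3:-→d4:-→d5:-→d6:-→d7:-→d8:-→d9:-→d10:-→d11:-→d12:-→d13:-→d14:-→d15:-→d16:-→d17:-→d18:-→d19:-→d20:-→d21:-→d22:-→d23:-→d24:H4→d25:-→d26:H1→d27:-→d28:-→d29:-  best=H1
  add 2.238.0.0/16 -> H3 at depth 16
  add 2.238.49.0/24 -> H3 at depth 24
  ? 2.238.49.128  path d0:H3→d1:-→d2:-→d3:-→d4:-→d5:-→d6:-→d7:-→d8:-→d9:-→d10:-→d11:-→d12:-→d13:-→d14:-→d15:-→d16:H3→d17:-→d18:-→d19:-→d20:-→d21:-→d22:-→d23:-→d24:H3→d25:-→d26:H1→d27:-→d28:-→d29:-→d30:-→d31:-→d32:H5  best=H5
  add 2.238.49.128/28 -> H2 at depth 28
  add 2.224.0.0/11 -> H4 at depth 11
  add 6.178.192.0/20 -> H0 at depth 20

== LOOKUPS ==
["H1","H1","H2","H5","H5","H1","H5"]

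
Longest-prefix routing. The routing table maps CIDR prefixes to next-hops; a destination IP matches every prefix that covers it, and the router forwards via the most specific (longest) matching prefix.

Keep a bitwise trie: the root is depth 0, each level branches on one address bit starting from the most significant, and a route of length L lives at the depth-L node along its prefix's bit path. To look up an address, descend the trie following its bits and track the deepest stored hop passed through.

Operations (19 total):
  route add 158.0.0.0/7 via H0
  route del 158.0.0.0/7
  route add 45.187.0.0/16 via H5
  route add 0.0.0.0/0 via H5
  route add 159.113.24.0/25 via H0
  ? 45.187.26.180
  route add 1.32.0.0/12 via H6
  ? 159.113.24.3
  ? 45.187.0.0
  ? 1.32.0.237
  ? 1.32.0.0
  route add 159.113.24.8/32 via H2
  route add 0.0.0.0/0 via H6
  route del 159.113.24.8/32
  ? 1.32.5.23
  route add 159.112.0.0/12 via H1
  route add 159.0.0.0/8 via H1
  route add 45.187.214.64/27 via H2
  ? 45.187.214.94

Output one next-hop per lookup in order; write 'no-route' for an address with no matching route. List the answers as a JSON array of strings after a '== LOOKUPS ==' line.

Trace:
  add 158.0.0.0/7 -> H0 at depth 7
  del 158.0.0.0/7 (clear depth 7)
  add 45.187.0.0/16 -> H5 at depth 16
  add 0.0.0.0/0 -> H5 at depth 0
  add 159.113.24.0/25 -> H0 at depth 25
  ? 45.187.26.180  path d0:H5→d1:-→d2:-→d3:-→d4:-→d5:-→d6:-→d7:-→d8:-→d9:-→d10:-→d11:-→d12:-→d13:-→d14:-→d15:-→d16:H5  best=H5
  add 1.32.0.0/12 -> H6 at depth 12
  ? 159.113.24.3  path d0:H5→d1:-→d2:-→d3:-→d4:-→d5:-→d6:-→d7:-→d8:-→d9:-→d10:-→d11:-→d12:-→d13:-→d14:-→d15:-→d16:-→d17:-→d18:-→d19:-→d20:-→d21:-→d22:-→d23:-→d24:-→d25:H0  best=H0
  ? 45.187.0.0  path d0:H5→d1:-→d2:-→d3:-→d4:-→d5:-→d6:-→d7:-→d8:-→d9:-→d10:-→d11:-→d12:-→d13:-→d14:-→d15:-→d16:H5  best=H5
  ? 1.32.0.237  path d0:H5→d1:-→d2:-→d3:-→d4:-→d5:-→d6:-→d7:-→d8:-→d9:-→d10:-→d11:-→d12:H6  best=H6
  ? 1.32.0.0  path d0:H5→d1:-→d2:-→d3:-→d4:-→d5:-→d6:-→d7:-→d8:-→d9:-→d10:-→d11:-→d12:H6  best=H6
  add 159.113.24.8/32 -> H2 at depth 32
  add 0.0.0.0/0 -> H6 at depth 0
  del 159.113.24.8/32 (clear depth 32)
  ? 1.32.5.23  path d0:H6→d1:-→d2:-→d3:-→d4:-→d5:-→d6:-→d7:-→d8:-→d9:-→d10:-→d11:-→d12:H6  best=H6
  add 159.112.0.0/12 -> H1 at depth 12
  add 159.0.0.0/8 -> H1 at depth 8
  add 45.187.214.64/27 -> H2 at depth 27
  ? 45.187.214.94  path d0:H6→d1:-→d2:-→d3:-→d4:-→d5:-→d6:-→d7:-→d8:-→d9:-→d10:-→d11:-→d12:-→d13:-→d14:-→d15:-→d16:H5→d17:-→d18:-→d19:-→d20:-→d21:-→d22:-→d23:-→d24:-→d25:-→d26:-→d27:H2  best=H2

== LOOKUPS ==
["H5","H0","H5","H6","H6","H6","H2"]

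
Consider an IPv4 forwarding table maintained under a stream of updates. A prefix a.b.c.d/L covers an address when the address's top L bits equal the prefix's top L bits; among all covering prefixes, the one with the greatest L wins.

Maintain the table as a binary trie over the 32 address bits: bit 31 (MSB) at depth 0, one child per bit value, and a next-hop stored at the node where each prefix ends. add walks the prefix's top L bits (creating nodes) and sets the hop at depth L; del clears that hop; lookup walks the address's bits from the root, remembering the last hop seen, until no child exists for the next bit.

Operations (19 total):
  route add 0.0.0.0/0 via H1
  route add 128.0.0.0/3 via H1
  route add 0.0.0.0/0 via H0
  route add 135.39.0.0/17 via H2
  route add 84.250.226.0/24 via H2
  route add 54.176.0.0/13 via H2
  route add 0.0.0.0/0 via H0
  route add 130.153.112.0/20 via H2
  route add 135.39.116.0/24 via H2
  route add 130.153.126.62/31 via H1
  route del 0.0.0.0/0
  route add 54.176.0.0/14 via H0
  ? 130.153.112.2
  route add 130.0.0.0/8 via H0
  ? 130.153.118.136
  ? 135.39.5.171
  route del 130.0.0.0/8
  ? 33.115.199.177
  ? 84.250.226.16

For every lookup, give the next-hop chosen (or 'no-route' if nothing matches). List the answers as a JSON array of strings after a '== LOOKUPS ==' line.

Trace:
  add 0.0.0.0/0 -> H1 at depth 0
  add 128.0.0.0/3 -> H1 at depth 3
  add 0.0.0.0/0 -> H0 at depth 0
  add 135.39.0.0/17 -> H2 at depth 17
  add 84.250.226.0/24 -> H2 at depth 24
  add 54.176.0.0/13 -> H2 at depth 13
  add 0.0.0.0/0 -> H0 at depth 0
  add 130.153.112.0/20 -> H2 at depth 20
  add 135.39.116.0/24 -> H2 at depth 24
  add 130.153.126.62/31 -> H1 at depth 31
  - 0.0.0.0/0 clear@0
  add 54.176.0.0/14 -> H0 at depth 14
  ? 130.153.112.2  path d0:-→d1:-→d2:-→d3:H1→d4:-→d5:-→d6:-→d7:-→d8:-→d9:-→d10:-→d11:-→d12:-→d13:-→d14:-→d15:-→d16:-→d17:-→d18:-→d19:-→d20:H2  best=H2
  add 130.0.0.0/8 -> H0 at depth 8
  ? 130.153.118.136  path d0:-→d1:-→d2:-→d3:H1→d4:-→d5:-→d6:-→d7:-→d8:H0→d9:-→d10:-→d11:-→d12:-→d13:-→d14:-→d15:-→d16:-→d17:-→d18:-→d19:-→d20:H2  best=H2
  ? 135.39.5.171  path d0:-→d1:-→d2:-→d3:H1→d4:-→d5:-→d6:-→d7:-→d8:-→d9:-→d10:-→d11:-→d12:-→d13:-→d14:-→d15:-→d16:-→d17:H2  best=H2
  - 130.0.0.0/8 clear@8
  ? 33.115.199.177  path d0:-→d1:-→d2:-→d3:-  best=no-route
  ? 84.250.226.16  path d0:-→d1:-→d2:-→d3:-→d4:-→d5:-→d6:-→d7:-→d8:-→d9:-→d10:-→d11:-→d12:-→d13:-→d14:-→d15:-→d16:-→d17:-→d18:-→d19:-→d20:-→d21:-→d22:-→d23:-→d24:H2  best=H2

== LOOKUPS ==
["H2","H2","H2","no-route","H2"]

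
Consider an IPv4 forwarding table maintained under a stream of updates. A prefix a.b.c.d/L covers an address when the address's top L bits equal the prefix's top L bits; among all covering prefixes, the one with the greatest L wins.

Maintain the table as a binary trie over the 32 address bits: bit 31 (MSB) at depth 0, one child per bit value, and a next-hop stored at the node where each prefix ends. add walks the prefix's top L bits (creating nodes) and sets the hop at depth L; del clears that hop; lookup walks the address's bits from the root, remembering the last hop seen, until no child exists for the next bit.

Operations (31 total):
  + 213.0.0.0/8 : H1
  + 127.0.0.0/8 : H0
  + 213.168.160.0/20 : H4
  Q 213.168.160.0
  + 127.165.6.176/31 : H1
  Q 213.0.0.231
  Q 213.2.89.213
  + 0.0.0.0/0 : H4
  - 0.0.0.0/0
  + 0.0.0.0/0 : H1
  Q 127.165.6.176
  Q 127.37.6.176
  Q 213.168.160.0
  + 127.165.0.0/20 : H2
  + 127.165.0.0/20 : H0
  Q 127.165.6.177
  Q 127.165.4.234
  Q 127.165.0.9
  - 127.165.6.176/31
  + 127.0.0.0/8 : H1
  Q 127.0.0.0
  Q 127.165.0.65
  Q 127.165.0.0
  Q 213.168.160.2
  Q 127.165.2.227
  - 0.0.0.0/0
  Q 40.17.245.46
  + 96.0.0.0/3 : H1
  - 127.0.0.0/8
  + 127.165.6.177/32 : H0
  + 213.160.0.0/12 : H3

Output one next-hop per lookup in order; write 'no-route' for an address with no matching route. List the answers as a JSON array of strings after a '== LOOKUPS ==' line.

Apply in order:
  + 213.0.0.0/8 (H1) depth=8
  + 127.0.0.0/8 (H0) depth=8
  + 213.168.160.0/20 (H4) depth=20
  lookup 213.168.160.0: bits 11010101101010001010 walk d0:-→d1:-→d2:-→d3:-→d4:-→d5:-→d6:-→d7:-→d8:H1→d9:-→d10:-→d11:-→d12:-→d13:-→d14:-→d15:-→d16:-→d17:-→d18:-→d19:-→d20:H4 -> H4
  + 127.165.6.176/31 (H1) depth=31
  lookup 213.0.0.231: bits 11010101 walk d0:-→d1:-→d2:-→d3:-→d4:-→d5:-→d6:-→d7:-→d8:H1 -> H1
  lookup 213.2.89.213: bits 11010101 walk d0:-→d1:-→d2:-→d3:-→d4:-→d5:-→d6:-→d7:-→d8:H1 -> H1
  + 0.0.0.0/0 (H4) depth=0
  - 0.0.0.0/0 clear@0
  + 0.0.0.0/0 (H1) depth=0
  lookup 127.165.6.176: bits 0111111110100101000001101011000 walk d0:H1→d1:-→d2:-→d3:-→d4:-→d5:-→d6:-→d7:-→d8:H0→d9:-→d10:-→d11:-→d12:-→d13:-→d14:-→d15:-→d16:-→d17:-→d18:-→d19:-→d20:-→d21:-→d22:-→d23:-→d24:-→d25:-→d26:-→d27:-→d28:-→d29:-→d30:-→d31:H1 -> H1
  lookup 127.37.6.176: bits 01111111 walk d0:H1→d1:-→d2:-→d3:-→d4:-→d5:-→d6:-→d7:-→d8:H0 -> H0
  lookup 213.168.160.0: bits 11010101101010001010 walk d0:H1→d1:-→d2:-→d3:-→d4:-→d5:-→d6:-→d7:-→d8:H1→d9:-→d10:-→d11:-→d12:-→d13:-→d14:-→d15:-→d16:-→d17:-→d18:-→d19:-→d20:H4 -> H4
  + 127.165.0.0/20 (H2) depth=20
  + 127.165.0.0/20 (H0) depth=20
  lookup 127.165.6.177: bits 0111111110100101000001101011000 walk d0:H1→d1:-→d2:-→d3:-→d4:-→d5:-→d6:-→d7:-→d8:H0→d9:-→d10:-→d11:-→d12:-→d13:-→d14:-→d15:-→d16:-→d17:-→d18:-→d19:-→d20:H0→d21:-→d22:-→d23:-→d24:-→d25:-→d26:-→d27:-→d28:-→d29:-→d30:-→d31:H1 -> H1
  lookup 127.165.4.234: bits 0111111110100101000001 walk d0:H1→d1:-→d2:-→d3:-→d4:-→d5:-→d6:-→d7:-→d8:H0→d9:-→d10:-→d11:-→d12:-→d13:-→d14:-→d15:-→d16:-→d17:-→d18:-→d19:-→d20:H0→d21:-→d22:- -> H0
  lookup 127.165.0.9: bits 011111111010010100000 walk d0:H1→d1:-→d2:-→d3:-→d4:-→d5:-→d6:-→d7:-→d8:H0→d9:-→d10:-→d11:-→d12:-→d13:-→d14:-→d15:-→d16:-→d17:-→d18:-→d19:-→d20:H0→d21:- -> H0
  - 127.165.6.176/31 clear@31
  + 127.0.0.0/8 (H1) depth=8
  lookup 127.0.0.0: bits 01111111 walk d0:H1→d1:-→d2:-→d3:-→d4:-→d5:-→d6:-→d7:-→d8:H1 -> H1
  lookup 127.165.0.65: bits 011111111010010100000 walk d0:H1→d1:-→d2:-→d3:-→d4:-→d5:-→d6:-→d7:-→d8:H1→d9:-→d10:-→d11:-→d12:-→d13:-→d14:-→d15:-→d16:-→d17:-→d18:-→d19:-→d20:H0→d21:- -> H0
  lookup 127.165.0.0: bits 011111111010010100000 walk d0:H1→d1:-→d2:-→d3:-→d4:-→d5:-→d6:-→d7:-→d8:H1→d9:-→d10:-→d11:-→d12:-→d13:-→d14:-→d15:-→d16:-→d17:-→d18:-→d19:-→d20:H0→d21:- -> H0
  lookup 213.168.160.2: bits 11010101101010001010 walk d0:H1→d1:-→d2:-→d3:-→d4:-→d5:-→d6:-→d7:-→d8:H1→d9:-→d10:-→d11:-→d12:-→d13:-→d14:-→d15:-→d16:-→d17:-→d18:-→d19:-→d20:H4 -> H4
  lookup 127.165.2.227: bits 011111111010010100000 walk d0:H1→d1:-→d2:-→d3:-→d4:-→d5:-→d6:-→d7:-→d8:H1→d9:-→d10:-→d11:-→d12:-→d13:-→d14:-→d15:-→d16:-→d17:-→d18:-→d19:-→d20:H0→d21:- -> H0
  - 0.0.0.0/0 clear@0
  lookup 40.17.245.46: bits 0 walk d0:-→d1:- -> no-route
  + 96.0.0.0/3 (H1) depth=3
  - 127.0.0.0/8 clear@8
  + 127.165.6.177/32 (H0) depth=32
  + 213.160.0.0/12 (H3) depth=12

== LOOKUPS ==
["H4","H1","H1","H1","H0","H4","H1","H0","H0","H1","H0","H0","H4","H0","no-route"]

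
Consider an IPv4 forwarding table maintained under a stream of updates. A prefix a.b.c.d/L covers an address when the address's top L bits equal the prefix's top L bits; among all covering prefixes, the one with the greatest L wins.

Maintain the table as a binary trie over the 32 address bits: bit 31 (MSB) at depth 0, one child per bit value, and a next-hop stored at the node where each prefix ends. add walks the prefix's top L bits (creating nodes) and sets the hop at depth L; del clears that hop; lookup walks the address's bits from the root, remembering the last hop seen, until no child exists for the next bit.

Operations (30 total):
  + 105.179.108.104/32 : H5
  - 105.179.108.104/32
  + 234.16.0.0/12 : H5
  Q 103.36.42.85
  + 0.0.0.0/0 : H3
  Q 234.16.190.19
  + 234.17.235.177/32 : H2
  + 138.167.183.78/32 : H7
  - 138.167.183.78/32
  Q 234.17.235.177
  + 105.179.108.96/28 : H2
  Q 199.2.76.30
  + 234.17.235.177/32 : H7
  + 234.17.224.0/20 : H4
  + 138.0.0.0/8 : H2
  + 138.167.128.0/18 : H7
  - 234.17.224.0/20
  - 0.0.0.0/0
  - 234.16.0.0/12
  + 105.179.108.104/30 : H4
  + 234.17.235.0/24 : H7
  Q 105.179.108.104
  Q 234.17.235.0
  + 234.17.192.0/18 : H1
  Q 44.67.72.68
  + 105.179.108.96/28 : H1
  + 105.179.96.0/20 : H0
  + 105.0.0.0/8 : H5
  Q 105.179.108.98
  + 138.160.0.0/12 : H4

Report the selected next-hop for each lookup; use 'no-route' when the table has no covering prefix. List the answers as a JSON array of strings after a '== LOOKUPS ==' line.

Trace:
  + 105.179.108.104/32 (H5) depth=32
  - 105.179.108.104/32 clear@32
  + 234.16.0.0/12 (H5) depth=12
  lookup 103.36.42.85: bits 0110 walk d0:-→d1:-→d2:-→d3:-→d4:- -> no-route
  + 0.0.0.0/0 (H3) depth=0
  lookup 234.16.190.19: bits 111010100001 walk d0:H3→d1:-→d2:-→d3:-→d4:-→d5:-→d6:-→d7:-→d8:-→d9:-→d10:-→d11:-→d12:H5 -> H5
  + 234.17.235.177/32 (H2) depth=32
  + 138.167.183.78/32 (H7) depth=32
  - 138.167.183.78/32 clear@32
  lookup 234.17.235.177: bits 11101010000100011110101110110001 walk d0:H3→d1:-→d2:-→d3:-→d4:-→d5:-→d6:-→d7:-→d8:-→d9:-→d10:-→d11:-→d12:H5→d13:-→d14:-→d15:-→d16:-→d17:-→d18:-→d19:-→d20:-→d21:-→d22:-→d23:-→d24:-→d25:-→d26:-→d27:-→d28:-→d29:-→d30:-→d31:-→d32:H2 -> H2
  + 105.179.108.96/28 (H2) depth=28
  lookup 199.2.76.30: bits 11 walk d0:H3→d1:-→d2:- -> H3
  + 234.17.235.177/32 (H7) depth=32
  + 234.17.224.0/20 (H4) depth=20
  + 138.0.0.0/8 (H2) depth=8
  + 138.167.128.0/18 (H7) depth=18
  - 234.17.224.0/20 clear@20
  - 0.0.0.0/0 clear@0
  - 234.16.0.0/12 clear@12
  + 105.179.108.104/30 (H4) depth=30
  + 234.17.235.0/24 (H7) depth=24
  lookup 105.179.108.104: bits 01101001101100110110110001101000 walk d0:-→d1:-→d2:-→d3:-→d4:-→d5:-→d6:-→d7:-→d8:-→d9:-→d10:-→d11:-→d12:-→d13:-→d14:-→d15:-→d16:-→d17:-→d18:-→d19:-→d20:-→d21:-→d22:-→d23:-→d24:-→d25:-→d26:-→d27:-→d28:H2→d29:-→d30:H4→d31:-→d32:- -> H4
  lookup 234.17.235.0: bits 111010100001000111101011 walk d0:-→d1:-→d2:-→d3:-→d4:-→d5:-→d6:-→d7:-→d8:-→d9:-→d10:-→d11:-→d12:-→d13:-→d14:-→d15:-→d16:-→d17:-→d18:-→d19:-→d20:-→d21:-→d22:-→d23:-→d24:H7 -> H7
  + 234.17.192.0/18 (H1) depth=18
  lookup 44.67.72.68: bits 0 walk d0:-→d1:- -> no-route
  + 105.179.108.96/28 (H1) depth=28
  + 105.179.96.0/20 (H0) depth=20
  + 105.0.0.0/8 (H5) depth=8
  lookup 105.179.108.98: bits 0110100110110011011011000110 walk d0:-→d1:-→d2:-→d3:-→d4:-→d5:-→d6:-→d7:-→d8:H5→d9:-→d10:-→d11:-→d12:-→d13:-→d14:-→d15:-→d16:-→d17:-→d18:-→d19:-→d20:H0→d21:-→d22:-→d23:-→d24:-→d25:-→d26:-→d27:-→d28:H1 -> H1
  + 138.160.0.0/12 (H4) depth=12

== LOOKUPS ==
["no-route","H5","H2","H3","H4","H7","no-route","H1"]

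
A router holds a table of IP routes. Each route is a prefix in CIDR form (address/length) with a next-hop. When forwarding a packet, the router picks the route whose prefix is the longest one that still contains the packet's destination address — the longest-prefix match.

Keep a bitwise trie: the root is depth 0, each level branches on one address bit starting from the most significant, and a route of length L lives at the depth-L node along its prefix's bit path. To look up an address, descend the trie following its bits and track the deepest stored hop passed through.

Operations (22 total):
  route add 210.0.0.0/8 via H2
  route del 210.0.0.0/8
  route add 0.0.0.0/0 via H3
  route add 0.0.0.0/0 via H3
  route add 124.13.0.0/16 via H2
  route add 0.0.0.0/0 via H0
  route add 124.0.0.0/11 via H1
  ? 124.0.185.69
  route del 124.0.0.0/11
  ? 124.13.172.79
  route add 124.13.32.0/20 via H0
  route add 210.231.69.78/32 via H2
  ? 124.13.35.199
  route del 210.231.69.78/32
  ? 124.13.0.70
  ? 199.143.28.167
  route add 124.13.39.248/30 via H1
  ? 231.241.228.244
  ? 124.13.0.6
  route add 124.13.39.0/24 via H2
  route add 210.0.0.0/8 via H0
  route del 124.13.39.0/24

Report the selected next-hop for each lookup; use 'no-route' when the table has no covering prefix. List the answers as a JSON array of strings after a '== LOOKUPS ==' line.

Process each operation:
  add 210.0.0.0/8 -> H2 at depth 8
  del 210.0.0.0/8 (clear depth 8)
  add 0.0.0.0/0 -> H3 at depth 0
  add 0.0.0.0/0 -> H3 at depth 0
  add 124.13.0.0/16 -> H2 at depth 16
  add 0.0.0.0/0 -> H0 at depth 0
  add 124.0.0.0/11 -> H1 at depth 11
  lookup 124.0.185.69: bits 011111000000 walk d0:H0→d1:-→d2:-→d3:-→d4:-→d5:-→d6:-→d7:-→d8:-→d9:-→d10:-→d11:H1→d12:- -> H1
  del 124.0.0.0/11 (clear depth 11)
  lookup 124.13.172.79: bits 0111110000001101 walk d0:H0→d1:-→d2:-→d3:-→d4:-→d5:-→d6:-→d7:-→d8:-→d9:-→d10:-→d11:-→d12:-→d13:-→d14:-→d15:-→d16:H2 -> H2
  add 124.13.32.0/20 -> H0 at depth 20
  add 210.231.69.78/32 -> H2 at depth 32
  lookup 124.13.35.199: bits 01111100000011010010 walk d0:H0→d1:-→d2:-→d3:-→d4:-→d5:-→d6:-→d7:-→d8:-→d9:-→d10:-→d11:-→d12:-→d13:-→d14:-→d15:-→d16:H2→d17:-→d18:-→d19:-→d20:H0 -> H0
  del 210.231.69.78/32 (clear depth 32)
  lookup 124.13.0.70: bits 011111000000110100 walk d0:H0→d1:-→d2:-→d3:-→d4:-→d5:-→d6:-→d7:-→d8:-→d9:-→d10:-→d11:-→d12:-→d13:-→d14:-→d15:-→d16:H2→d17:-→d18:- -> H2
  lookup 199.143.28.167: bits 110 walk d0:H0→d1:-→d2:-→d3:- -> H0
  add 124.13.39.248/30 -> H1 at depth 30
  lookup 231.241.228.244: bits 11 walk d0:H0→d1:-→d2:- -> H0
  lookup 124.13.0.6: bits 011111000000110100 walk d0:H0→d1:-→d2:-→d3:-→d4:-→d5:-→d6:-→d7:-→d8:-→d9:-→d10:-→d11:-→d12:-→d13:-→d14:-→d15:-→d16:H2→d17:-→d18:- -> H2
  add 124.13.39.0/24 -> H2 at depth 24
  add 210.0.0.0/8 -> H0 at depth 8
  del 124.13.39.0/24 (clear depth 24)

== LOOKUPS ==
["H1","H2","H0","H2","H0","H0","H2"]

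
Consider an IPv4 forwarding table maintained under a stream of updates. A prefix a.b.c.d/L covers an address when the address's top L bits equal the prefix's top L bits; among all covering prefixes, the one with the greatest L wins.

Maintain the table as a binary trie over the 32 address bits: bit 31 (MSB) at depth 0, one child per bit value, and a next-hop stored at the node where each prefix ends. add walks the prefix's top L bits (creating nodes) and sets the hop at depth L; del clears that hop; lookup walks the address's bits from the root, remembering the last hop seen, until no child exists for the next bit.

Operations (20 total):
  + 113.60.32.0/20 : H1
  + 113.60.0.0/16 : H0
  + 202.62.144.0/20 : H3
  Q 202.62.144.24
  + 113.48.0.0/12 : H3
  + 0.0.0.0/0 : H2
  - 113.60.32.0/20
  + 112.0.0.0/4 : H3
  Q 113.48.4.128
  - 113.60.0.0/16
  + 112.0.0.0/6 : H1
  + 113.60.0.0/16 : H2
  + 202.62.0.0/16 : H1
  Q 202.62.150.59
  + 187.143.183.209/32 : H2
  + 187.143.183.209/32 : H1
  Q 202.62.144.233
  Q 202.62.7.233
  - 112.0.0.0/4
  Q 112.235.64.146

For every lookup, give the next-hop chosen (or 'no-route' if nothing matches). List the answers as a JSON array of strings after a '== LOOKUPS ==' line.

Process each operation:
  + 113.60.32.0/20 (H1) depth=20
  + 113.60.0.0/16 (H0) depth=16
  + 202.62.144.0/20 (H3) depth=20
  lookup 202.62.144.24: bits 11001010001111101001 walk d0:-→d1:-→d2:-→d3:-→d4:-→d5:-→d6:-→d7:-→d8:-→d9:-→d10:-→d11:-→d12:-→d13:-→d14:-→d15:-→d16:-→d17:-→d18:-→d19:-→d20:H3 -> H3
  + 113.48.0.0/12 (H3) depth=12
  + 0.0.0.0/0 (H2) depth=0
  - 113.60.32.0/20 clear@20
  + 112.0.0.0/4 (H3) depth=4
  lookup 113.48.4.128: bits 011100010011 walk d0:H2→d1:-→d2:-→d3:-→d4:H3→d5:-→d6:-→d7:-→d8:-→d9:-→d10:-→d11:-→d12:H3 -> H3
  - 113.60.0.0/16 clear@16
  + 112.0.0.0/6 (H1) depth=6
  + 113.60.0.0/16 (H2) depth=16
  + 202.62.0.0/16 (H1) depth=16
  lookup 202.62.150.59: bits 11001010001111101001 walk d0:H2→d1:-→d2:-→d3:-→d4:-→d5:-→d6:-→d7:-→d8:-→d9:-→d10:-→d11:-→d12:-→d13:-→d14:-→d15:-→d16:H1→d17:-→d18:-→d19:-→d20:H3 -> H3
  + 187.143.183.209/32 (H2) depth=32
  + 187.143.183.209/32 (H1) depth=32
  lookup 202.62.144.233: bits 11001010001111101001 walk d0:H2→d1:-→d2:-→d3:-→d4:-→d5:-→d6:-→d7:-→d8:-→d9:-→d10:-→d11:-→d12:-→d13:-→d14:-→d15:-→d16:H1→d17:-→d18:-→d19:-→d20:H3 -> H3
  lookup 202.62.7.233: bits 1100101000111110 walk d0:H2→d1:-→d2:-→d3:-→d4:-→d5:-→d6:-→d7:-→d8:-→d9:-→d10:-→d11:-→d12:-→d13:-→d14:-→d15:-→d16:H1 -> H1
  - 112.0.0.0/4 clear@4
  lookup 112.235.64.146: bits 0111000 walk d0:H2→d1:-→d2:-→d3:-→d4:-→d5:-→d6:H1→d7:- -> H1

== LOOKUPS ==
["H3","H3","H3","H3","H1","H1"]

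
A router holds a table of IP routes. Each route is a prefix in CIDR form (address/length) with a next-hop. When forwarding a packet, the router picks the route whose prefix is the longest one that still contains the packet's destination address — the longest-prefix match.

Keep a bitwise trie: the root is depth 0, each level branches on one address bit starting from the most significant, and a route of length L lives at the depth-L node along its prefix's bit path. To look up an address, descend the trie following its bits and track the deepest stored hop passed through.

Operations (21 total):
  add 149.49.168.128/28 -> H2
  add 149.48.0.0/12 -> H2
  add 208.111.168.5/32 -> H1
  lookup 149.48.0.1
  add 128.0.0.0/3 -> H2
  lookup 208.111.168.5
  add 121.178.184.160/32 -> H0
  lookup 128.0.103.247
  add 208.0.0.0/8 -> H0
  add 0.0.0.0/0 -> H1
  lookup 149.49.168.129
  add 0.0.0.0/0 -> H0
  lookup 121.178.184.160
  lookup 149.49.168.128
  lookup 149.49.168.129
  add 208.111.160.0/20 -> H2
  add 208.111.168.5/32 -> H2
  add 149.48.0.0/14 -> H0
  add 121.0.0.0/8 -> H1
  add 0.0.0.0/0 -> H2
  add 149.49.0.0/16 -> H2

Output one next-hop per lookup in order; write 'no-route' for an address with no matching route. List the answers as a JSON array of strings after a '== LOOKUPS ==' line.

Trace:
  add 149.49.168.128/28 -> H2 at depth 28
  add 149.48.0.0/12 -> H2 at depth 12
  add 208.111.168.5/32 -> H1 at depth 32
  ? 149.48.0.1  path d0:-→d1:-→d2:-→d3:-→d4:-→d5:-→d6:-→d7:-→d8:-→d9:-→d10:-→d11:-→d12:H2→d13:-→d14:-→d15:-  best=H2
  add 128.0.0.0/3 -> H2 at depth 3
  ? 208.111.168.5  path d0:-→d1:-→d2:-→d3:-→d4:-→d5:-→d6:-→d7:-→d8:-→d9:-→d10:-→d11:-→d12:-→d13:-→d14:-→d15:-→d16:-→d17:-→d18:-→d19:-→d20:-→d21:-→d22:-→d23:-→d24:-→d25:-→d26:-→d27:-→d28:-→d29:-→d30:-→d31:-→d32:H1  best=H1
  add 121.178.184.160/32 -> H0 at depth 32
  ? 128.0.103.247  path d0:-→d1:-→d2:-→d3:H2  best=H2
  add 208.0.0.0/8 -> H0 at depth 8
  add 0.0.0.0/0 -> H1 at depth 0
  ? 149.49.168.129  path d0:H1→d1:-→d2:-→d3:H2→d4:-→d5:-→d6:-→d7:-→d8:-→d9:-→d10:-→d11:-→d12:H2→d13:-→d14:-→d15:-→d16:-→d17:-→d18:-→d19:-→d20:-→d21:-→d22:-→d23:-→d24:-→d25:-→d26:-→d27:-→d28:H2  best=H2
  add 0.0.0.0/0 -> H0 at depth 0
  ? 121.178.184.160  path d0:H0→d1:-→d2:-→d3:-→d4:-→d5:-→d6:-→d7:-→d8:-→d9:-→d10:-→d11:-→d12:-→d13:-→d14:-→d15:-→d16:-→d17:-→d18:-→d19:-→d20:-→d21:-→d22:-→d23:-→d24:-→d25:-→d26:-→d27:-→d28:-→d29:-→d30:-→d31:-→d32:H0  best=H0
  ? 149.49.168.128  path d0:H0→d1:-→d2:-→d3:H2→d4:-→d5:-→d6:-→d7:-→d8:-→d9:-→d10:-→d11:-→d12:H2→d13:-→d14:-→d15:-→d16:-→d17:-→d18:-→d19:-→d20:-→d21:-→d22:-→d23:-→d24:-→d25:-→d26:-→d27:-→d28:H2  best=H2
  ? 149.49.168.129  path d0:H0→d1:-→d2:-→d3:H2→d4:-→d5:-→d6:-→d7:-→d8:-→d9:-→d10:-→d11:-→d12:H2→d13:-→d14:-→d15:-→d16:-→d17:-→d18:-→d19:-→d20:-→d21:-→d22:-→d23:-→d24:-→d25:-→d26:-→d27:-→d28:H2  best=H2
  add 208.111.160.0/20 -> H2 at depth 20
  add 208.111.168.5/32 -> H2 at depth 32
  add 149.48.0.0/14 -> H0 at depth 14
  add 121.0.0.0/8 -> H1 at depth 8
  add 0.0.0.0/0 -> H2 at depth 0
  add 149.49.0.0/16 -> H2 at depth 16

== LOOKUPS ==
["H2","H1","H2","H2","H0","H2","H2"]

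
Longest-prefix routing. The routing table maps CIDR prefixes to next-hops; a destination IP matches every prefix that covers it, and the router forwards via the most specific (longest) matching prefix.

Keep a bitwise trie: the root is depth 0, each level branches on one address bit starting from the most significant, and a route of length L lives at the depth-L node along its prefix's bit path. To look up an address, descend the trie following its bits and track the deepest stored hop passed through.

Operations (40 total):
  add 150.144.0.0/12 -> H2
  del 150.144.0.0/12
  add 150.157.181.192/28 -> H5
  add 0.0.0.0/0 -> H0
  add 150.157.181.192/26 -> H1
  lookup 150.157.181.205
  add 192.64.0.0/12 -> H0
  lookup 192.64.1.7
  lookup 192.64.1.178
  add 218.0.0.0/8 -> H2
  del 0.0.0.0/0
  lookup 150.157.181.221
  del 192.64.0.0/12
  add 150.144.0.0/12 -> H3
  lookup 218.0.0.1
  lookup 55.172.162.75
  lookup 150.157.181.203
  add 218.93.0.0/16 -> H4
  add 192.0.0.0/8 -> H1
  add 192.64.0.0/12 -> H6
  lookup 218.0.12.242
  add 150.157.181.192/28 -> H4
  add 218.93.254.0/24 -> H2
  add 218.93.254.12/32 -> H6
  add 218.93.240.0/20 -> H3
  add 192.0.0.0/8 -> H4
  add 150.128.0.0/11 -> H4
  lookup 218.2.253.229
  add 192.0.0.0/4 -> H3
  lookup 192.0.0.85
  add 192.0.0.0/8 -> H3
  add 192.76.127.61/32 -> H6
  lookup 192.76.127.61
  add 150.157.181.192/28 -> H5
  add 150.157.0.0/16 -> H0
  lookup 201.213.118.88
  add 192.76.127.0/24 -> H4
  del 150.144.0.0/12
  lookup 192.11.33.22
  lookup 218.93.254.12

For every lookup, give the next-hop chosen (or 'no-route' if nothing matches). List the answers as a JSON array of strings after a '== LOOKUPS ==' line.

Process each operation:
  add 150.144.0.0/12 -> H2 at depth 12
  del 150.144.0.0/12 (clear depth 12)
  add 150.157.181.192/28 -> H5 at depth 28
  add 0.0.0.0/0 -> H0 at depth 0
  add 150.157.181.192/26 -> H1 at depth 26
  ? 150.157.181.205  path d0:H0→d1:-→d2:-→d3:-→d4:-→d5:-→d6:-→d7:-→d8:-→d9:-→d10:-→d11:-→d12:-→d13:-→d14:-→d15:-→d16:-→d17:-→d18:-→d19:-→d20:-→d21:-→d22:-→d23:-→d24:-→d25:-→d26:H1→d27:-→d28:H5  best=H5
  add 192.64.0.0/12 -> H0 at depth 12
  ? 192.64.1.7  path d0:H0→d1:-→d2:-→d3:-→d4:-→d5:-→d6:-→d7:-→d8:-→d9:-→d10:-→d11:-→d12:H0  best=H0
  ? 192.64.1.178  path d0:H0→d1:-→d2:-→d3:-→d4:-→d5:-→d6:-→d7:-→d8:-→d9:-→d10:-→d11:-→d12:H0  best=H0
  add 218.0.0.0/8 -> H2 at depth 8
  del 0.0.0.0/0 (clear depth 0)
  ? 150.157.181.221  path d0:-→d1:-→d2:-→d3:-→d4:-→d5:-→d6:-→d7:-→d8:-→d9:-→d10:-→d11:-→d12:-→d13:-→d14:-→d15:-→d16:-→d17:-→d18:-→d19:-→d20:-→d21:-→d22:-→d23:-→d24:-→d25:-→d26:H1→d27:-  best=H1
  del 192.64.0.0/12 (clear depth 12)
  add 150.144.0.0/12 -> H3 at depth 12
  ? 218.0.0.1  path d0:-→d1:-→d2:-→d3:-→d4:-→d5:-→d6:-→d7:-→d8:H2  best=H2
  ? 55.172.162.75  path d0:-  best=no-route
  ? 150.157.181.203  path d0:-→d1:-→d2:-→d3:-→d4:-→d5:-→d6:-→d7:-→d8:-→d9:-→d10:-→d11:-→d12:H3→d13:-→d14:-→d15:-→d16:-→d17:-→d18:-→d19:-→d20:-→d21:-→d22:-→d23:-→d24:-→d25:-→d26:H1→d27:-→d28:H5  best=H5
  add 218.93.0.0/16 -> H4 at depth 16
  add 192.0.0.0/8 -> H1 at depth 8
  add 192.64.0.0/12 -> H6 at depth 12
  ? 218.0.12.242  path d0:-→d1:-→d2:-→d3:-→d4:-→d5:-→d6:-→d7:-→d8:H2→d9:-  best=H2
  add 150.157.181.192/28 -> H4 at depth 28
  add 218.93.254.0/24 -> H2 at depth 24
  add 218.93.254.12/32 -> H6 at depth 32
  add 218.93.240.0/20 -> H3 at depth 20
  add 192.0.0.0/8 -> H4 at depth 8
  add 150.128.0.0/11 -> H4 at depth 11
  ? 218.2.253.229  path d0:-→d1:-→d2:-→d3:-→d4:-→d5:-→d6:-→d7:-→d8:H2→d9:-  best=H2
  add 192.0.0.0/4 -> H3 at depth 4
  ? 192.0.0.85  path d0:-→d1:-→d2:-→d3:-→d4:H3→d5:-→d6:-→d7:-→d8:H4→d9:-  best=H4
  add 192.0.0.0/8 -> H3 at depth 8
  add 192.76.127.61/32 -> H6 at depth 32
  ? 192.76.127.61  path d0:-→d1:-→d2:-→d3:-→d4:H3→d5:-→d6:-→d7:-→d8:H3→d9:-→d10:-→d11:-→d12:H6→d13:-→d14:-→d15:-→d16:-→d17:-→d18:-→d19:-→d20:-→d21:-→d22:-→d23:-→d24:-→d25:-→d26:-→d27:-→d28:-→d29:-→d30:-→d31:-→d32:H6  best=H6
  add 150.157.181.192/28 -> H5 at depth 28
  add 150.157.0.0/16 -> H0 at depth 16
  ? 201.213.118.88  path d0:-→d1:-→d2:-→d3:-→d4:H3  best=H3
  add 192.76.127.0/24 -> H4 at depth 24
  del 150.144.0.0/12 (clear depth 12)
  ? 192.11.33.22  path d0:-→d1:-→d2:-→d3:-→d4:H3→d5:-→d6:-→d7:-→d8:H3→d9:-  best=H3
  ? 218.93.254.12  path d0:-→d1:-→d2:-→d3:-→d4:-→d5:-→d6:-→d7:-→d8:H2→d9:-→d10:-→d11:-→d12:-→d13:-→d14:-→d15:-→d16:H4→d17:-→d18:-→d19:-→d20:H3→d21:-→d22:-→d23:-→d24:H2→d25:-→d26:-→d27:-→d28:-→d29:-→d30:-→d31:-→d32:H6  best=H6

== LOOKUPS ==
["H5","H0","H0","H1","H2","no-route","H5","H2","H2","H4","H6","H3","H3","H6"]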